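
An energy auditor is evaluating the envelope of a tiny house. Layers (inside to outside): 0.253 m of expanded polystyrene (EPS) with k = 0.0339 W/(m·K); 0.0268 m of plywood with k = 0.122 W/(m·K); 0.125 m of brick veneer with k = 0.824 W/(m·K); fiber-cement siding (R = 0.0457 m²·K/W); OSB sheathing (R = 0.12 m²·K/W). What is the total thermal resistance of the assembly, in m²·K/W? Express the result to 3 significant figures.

0.253/0.0339 = 7.463
0.0268/0.122 = 0.2197
0.125/0.824 = 0.1517
R_total = 7.463 + 0.2197 + 0.1517 + 0.0457 + 0.12 = 8 m²·K/W

8.00 m²·K/W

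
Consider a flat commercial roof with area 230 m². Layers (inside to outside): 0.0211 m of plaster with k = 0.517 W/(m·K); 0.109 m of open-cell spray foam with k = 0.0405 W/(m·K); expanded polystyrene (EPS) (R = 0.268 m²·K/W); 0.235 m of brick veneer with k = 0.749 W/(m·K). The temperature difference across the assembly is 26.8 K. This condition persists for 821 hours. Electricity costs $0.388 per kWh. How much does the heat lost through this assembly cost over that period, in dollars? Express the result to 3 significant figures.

593 dollars

0.0211/0.517 = 0.04081
0.109/0.0405 = 2.691
0.235/0.749 = 0.3138
R_total = 0.04081 + 2.691 + 0.268 + 0.3138 = 3.314 m²·K/W
Q = 230 × 26.8 / 3.314 = 1860 W
E = 1860 W × 821 h / 1000 = 1527 kWh
Cost = 1527 × 0.388 = $592.5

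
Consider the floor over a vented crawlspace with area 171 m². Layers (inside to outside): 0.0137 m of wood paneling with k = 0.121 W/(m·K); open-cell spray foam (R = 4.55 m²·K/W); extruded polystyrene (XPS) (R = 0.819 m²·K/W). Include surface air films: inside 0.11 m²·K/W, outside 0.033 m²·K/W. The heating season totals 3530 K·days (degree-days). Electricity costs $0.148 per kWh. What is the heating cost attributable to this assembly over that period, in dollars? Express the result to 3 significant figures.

381 dollars

0.0137/0.121 = 0.1132
R_total = 0.11 + 0.1132 + 4.55 + 0.819 + 0.033 = 5.625 m²·K/W
E = A × HDD × 24 / R / 1000 = 171 × 3530 × 24 / 5.625 / 1000 = 2575 kWh
Cost = 2575 × 0.148 = $381.2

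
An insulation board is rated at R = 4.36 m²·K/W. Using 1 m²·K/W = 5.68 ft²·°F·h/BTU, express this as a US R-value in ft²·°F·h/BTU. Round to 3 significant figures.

R_US = 4.36 × 5.68 = 24.76

24.8 ft²·°F·h/BTU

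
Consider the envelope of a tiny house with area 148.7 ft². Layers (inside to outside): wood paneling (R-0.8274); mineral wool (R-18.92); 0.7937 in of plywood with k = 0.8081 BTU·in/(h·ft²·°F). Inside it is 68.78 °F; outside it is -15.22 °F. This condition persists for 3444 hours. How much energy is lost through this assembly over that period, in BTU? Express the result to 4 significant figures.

2075000 BTU

0.7937/0.8081 = 0.98218
R_total = 0.8274 + 18.92 + 0.98218 = 20.73 ft²·°F·h/BTU
Q = 148.7 × (68.78 − (-15.22)) / 20.73 = 602.56 BTU/h
E = 602.56 × 3444 = 2075200 BTU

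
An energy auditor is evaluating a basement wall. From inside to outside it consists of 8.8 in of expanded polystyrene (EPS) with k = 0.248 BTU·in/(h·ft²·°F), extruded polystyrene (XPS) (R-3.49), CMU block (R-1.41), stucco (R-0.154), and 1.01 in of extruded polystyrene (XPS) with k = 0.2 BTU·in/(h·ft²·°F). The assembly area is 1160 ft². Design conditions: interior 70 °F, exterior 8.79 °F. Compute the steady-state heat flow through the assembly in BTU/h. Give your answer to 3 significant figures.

1560 BTU/h

8.8/0.248 = 35.48
1.01/0.2 = 5.05
R_total = 35.48 + 3.49 + 1.41 + 0.154 + 5.05 = 45.59 ft²·°F·h/BTU
Q = A·ΔT/R = 1160 × (70 − 8.79) / 45.59 = 1558 BTU/h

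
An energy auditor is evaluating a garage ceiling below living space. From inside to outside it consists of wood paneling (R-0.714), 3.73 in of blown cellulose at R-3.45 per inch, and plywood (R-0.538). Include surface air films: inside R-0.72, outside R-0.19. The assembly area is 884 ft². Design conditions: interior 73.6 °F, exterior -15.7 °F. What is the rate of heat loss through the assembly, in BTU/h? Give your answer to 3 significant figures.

3.73 × 3.45 = 12.87
R_total = 0.72 + 0.714 + 12.87 + 0.538 + 0.19 = 15.03 ft²·°F·h/BTU
Q = A·ΔT/R = 884 × (73.6 − (-15.7)) / 15.03 = 5252 BTU/h

5250 BTU/h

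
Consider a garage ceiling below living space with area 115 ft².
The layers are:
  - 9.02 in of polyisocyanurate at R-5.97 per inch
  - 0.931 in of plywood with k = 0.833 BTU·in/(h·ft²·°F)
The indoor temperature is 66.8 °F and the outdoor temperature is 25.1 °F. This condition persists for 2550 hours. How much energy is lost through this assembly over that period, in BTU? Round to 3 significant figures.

9.02 × 5.97 = 53.85
0.931/0.833 = 1.118
R_total = 53.85 + 1.118 = 54.97 ft²·°F·h/BTU
Q = 115 × (66.8 − 25.1) / 54.97 = 87.24 BTU/h
E = 87.24 × 2550 = 222500 BTU

222000 BTU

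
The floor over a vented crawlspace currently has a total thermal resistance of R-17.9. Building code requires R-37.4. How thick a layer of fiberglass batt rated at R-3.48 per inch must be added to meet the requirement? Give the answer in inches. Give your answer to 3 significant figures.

ΔR = 37.4 − 17.9 = 19.5 ft²·°F·h/BTU
L = ΔR / (R/in) = 19.5/3.48 = 5.603 in

5.60 in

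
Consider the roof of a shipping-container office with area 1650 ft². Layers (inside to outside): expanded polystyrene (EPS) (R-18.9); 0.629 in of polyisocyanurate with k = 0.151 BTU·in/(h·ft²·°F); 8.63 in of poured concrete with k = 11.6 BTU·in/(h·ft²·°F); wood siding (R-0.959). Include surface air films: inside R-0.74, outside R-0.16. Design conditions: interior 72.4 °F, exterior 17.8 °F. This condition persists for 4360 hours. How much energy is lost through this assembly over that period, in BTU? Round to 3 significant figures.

15300000 BTU

0.629/0.151 = 4.166
8.63/11.6 = 0.744
R_total = 0.74 + 18.9 + 4.166 + 0.744 + 0.959 + 0.16 = 25.67 ft²·°F·h/BTU
Q = 1650 × (72.4 − 17.8) / 25.67 = 3510 BTU/h
E = 3510 × 4360 = 15300000 BTU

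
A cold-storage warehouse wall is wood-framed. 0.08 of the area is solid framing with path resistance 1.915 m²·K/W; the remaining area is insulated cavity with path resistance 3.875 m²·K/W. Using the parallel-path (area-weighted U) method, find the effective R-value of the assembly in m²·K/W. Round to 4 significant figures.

U_eff = 0.92/3.875 + 0.08/1.915 = 0.23742 + 0.041775 = 0.27919
R_eff = 1/U_eff = 3.5817 m²·K/W

3.582 m²·K/W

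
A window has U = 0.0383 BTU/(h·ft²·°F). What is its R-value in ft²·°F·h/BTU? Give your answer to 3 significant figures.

26.1 ft²·°F·h/BTU

R = 1/U = 1/0.0383 = 26.11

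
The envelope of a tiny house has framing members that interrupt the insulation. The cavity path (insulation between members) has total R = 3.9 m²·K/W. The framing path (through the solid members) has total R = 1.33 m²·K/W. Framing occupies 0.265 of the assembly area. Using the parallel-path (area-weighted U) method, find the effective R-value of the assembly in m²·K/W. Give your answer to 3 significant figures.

2.58 m²·K/W

U_eff = 0.735/3.9 + 0.265/1.33 = 0.1885 + 0.1992 = 0.3877
R_eff = 1/U_eff = 2.579 m²·K/W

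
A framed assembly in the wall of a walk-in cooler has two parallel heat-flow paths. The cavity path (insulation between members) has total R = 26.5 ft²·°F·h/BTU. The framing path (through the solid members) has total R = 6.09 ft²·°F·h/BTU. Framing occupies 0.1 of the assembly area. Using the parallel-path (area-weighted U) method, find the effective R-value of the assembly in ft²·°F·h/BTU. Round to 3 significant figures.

U_eff = 0.9/26.5 + 0.1/6.09 = 0.03396 + 0.01642 = 0.05038
R_eff = 1/U_eff = 19.85 ft²·°F·h/BTU

19.8 ft²·°F·h/BTU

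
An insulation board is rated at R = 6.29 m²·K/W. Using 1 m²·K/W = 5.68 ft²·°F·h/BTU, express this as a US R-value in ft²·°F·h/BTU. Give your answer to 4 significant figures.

R_US = 6.29 × 5.68 = 35.727

35.73 ft²·°F·h/BTU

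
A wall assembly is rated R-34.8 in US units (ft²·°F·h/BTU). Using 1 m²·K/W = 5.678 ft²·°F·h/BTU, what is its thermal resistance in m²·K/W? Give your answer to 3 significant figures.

R_SI = 34.8/5.678 = 6.129

6.13 m²·K/W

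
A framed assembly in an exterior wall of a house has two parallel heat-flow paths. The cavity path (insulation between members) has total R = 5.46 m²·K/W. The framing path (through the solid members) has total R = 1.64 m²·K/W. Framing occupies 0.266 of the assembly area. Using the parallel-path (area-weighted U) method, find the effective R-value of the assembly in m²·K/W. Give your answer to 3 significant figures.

U_eff = 0.734/5.46 + 0.266/1.64 = 0.1344 + 0.1622 = 0.2966
R_eff = 1/U_eff = 3.371 m²·K/W

3.37 m²·K/W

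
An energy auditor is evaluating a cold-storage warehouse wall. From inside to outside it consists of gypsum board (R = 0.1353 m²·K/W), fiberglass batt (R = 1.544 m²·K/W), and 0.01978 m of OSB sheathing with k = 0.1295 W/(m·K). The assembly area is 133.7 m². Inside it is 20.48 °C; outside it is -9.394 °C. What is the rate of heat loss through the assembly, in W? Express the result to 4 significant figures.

2180 W

0.01978/0.1295 = 0.15274
R_total = 0.1353 + 1.544 + 0.15274 = 1.832 m²·K/W
Q = A·ΔT/R = 133.7 × (20.48 − (-9.394)) / 1.832 = 2180.2 W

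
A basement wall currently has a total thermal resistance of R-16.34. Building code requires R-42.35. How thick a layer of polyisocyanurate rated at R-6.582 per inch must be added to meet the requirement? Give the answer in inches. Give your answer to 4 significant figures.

ΔR = 42.35 − 16.34 = 26.01 ft²·°F·h/BTU
L = ΔR / (R/in) = 26.01/6.582 = 3.9517 in

3.952 in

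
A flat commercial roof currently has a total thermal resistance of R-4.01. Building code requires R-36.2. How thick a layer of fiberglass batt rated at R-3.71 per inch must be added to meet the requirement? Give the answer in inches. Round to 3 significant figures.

8.68 in

ΔR = 36.2 − 4.01 = 32.19 ft²·°F·h/BTU
L = ΔR / (R/in) = 32.19/3.71 = 8.677 in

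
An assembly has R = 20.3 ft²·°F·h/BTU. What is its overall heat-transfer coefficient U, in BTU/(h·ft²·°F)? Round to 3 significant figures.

0.0493 BTU/(h·ft²·°F)

U = 1/R = 1/20.3 = 0.04926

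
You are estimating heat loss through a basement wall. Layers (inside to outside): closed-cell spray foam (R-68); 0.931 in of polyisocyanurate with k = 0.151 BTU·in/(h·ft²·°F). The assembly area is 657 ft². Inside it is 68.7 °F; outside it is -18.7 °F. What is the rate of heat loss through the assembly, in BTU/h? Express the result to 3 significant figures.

774 BTU/h

0.931/0.151 = 6.166
R_total = 68 + 6.166 = 74.17 ft²·°F·h/BTU
Q = A·ΔT/R = 657 × (68.7 − (-18.7)) / 74.17 = 774.2 BTU/h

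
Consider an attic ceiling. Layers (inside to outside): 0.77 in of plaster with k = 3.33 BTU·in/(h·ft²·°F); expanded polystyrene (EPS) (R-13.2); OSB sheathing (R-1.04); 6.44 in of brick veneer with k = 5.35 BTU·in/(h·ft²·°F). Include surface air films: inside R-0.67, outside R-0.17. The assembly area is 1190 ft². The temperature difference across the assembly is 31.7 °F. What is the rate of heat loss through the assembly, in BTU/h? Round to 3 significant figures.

0.77/3.33 = 0.2312
6.44/5.35 = 1.204
R_total = 0.67 + 0.2312 + 13.2 + 1.04 + 1.204 + 0.17 = 16.51 ft²·°F·h/BTU
Q = A·ΔT/R = 1190 × 31.7 / 16.51 = 2284 BTU/h

2280 BTU/h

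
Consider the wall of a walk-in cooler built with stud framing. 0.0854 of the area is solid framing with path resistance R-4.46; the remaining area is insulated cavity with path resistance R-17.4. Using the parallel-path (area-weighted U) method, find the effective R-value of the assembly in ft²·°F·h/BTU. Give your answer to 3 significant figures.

13.9 ft²·°F·h/BTU

U_eff = 0.9146/17.4 + 0.0854/4.46 = 0.05256 + 0.01915 = 0.07171
R_eff = 1/U_eff = 13.94 ft²·°F·h/BTU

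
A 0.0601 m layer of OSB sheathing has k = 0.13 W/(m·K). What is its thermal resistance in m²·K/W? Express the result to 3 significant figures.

R = L/k = 0.0601/0.13 = 0.4623 m²·K/W

0.462 m²·K/W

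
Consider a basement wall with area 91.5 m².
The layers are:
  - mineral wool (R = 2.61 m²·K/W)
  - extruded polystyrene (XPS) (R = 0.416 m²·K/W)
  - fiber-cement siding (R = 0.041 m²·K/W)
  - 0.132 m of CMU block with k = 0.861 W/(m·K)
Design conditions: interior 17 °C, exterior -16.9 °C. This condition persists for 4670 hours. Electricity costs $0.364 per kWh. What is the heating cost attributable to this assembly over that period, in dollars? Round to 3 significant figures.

0.132/0.861 = 0.1533
R_total = 2.61 + 0.416 + 0.041 + 0.1533 = 3.22 m²·K/W
Q = 91.5 × (17 − (-16.9)) / 3.22 = 963.2 W
E = 963.2 W × 4670 h / 1000 = 4498 kWh
Cost = 4498 × 0.364 = $1637

1640 dollars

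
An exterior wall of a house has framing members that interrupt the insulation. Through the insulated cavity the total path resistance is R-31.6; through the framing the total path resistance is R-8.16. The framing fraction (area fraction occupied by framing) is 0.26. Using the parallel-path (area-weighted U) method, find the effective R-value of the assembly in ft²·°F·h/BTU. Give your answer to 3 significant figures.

U_eff = 0.74/31.6 + 0.26/8.16 = 0.02342 + 0.03186 = 0.05528
R_eff = 1/U_eff = 18.09 ft²·°F·h/BTU

18.1 ft²·°F·h/BTU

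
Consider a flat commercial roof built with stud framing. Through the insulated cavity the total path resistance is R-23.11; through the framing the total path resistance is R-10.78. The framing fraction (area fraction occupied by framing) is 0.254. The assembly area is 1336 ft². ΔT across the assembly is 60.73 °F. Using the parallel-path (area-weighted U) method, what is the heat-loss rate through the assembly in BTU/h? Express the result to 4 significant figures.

4531 BTU/h

U_eff = 0.746/23.11 + 0.254/10.78 = 0.03228 + 0.023562 = 0.055843
R_eff = 1/U_eff = 17.907 ft²·°F·h/BTU
Q = 1336 × 60.73 / 17.907 = 4530.8 BTU/h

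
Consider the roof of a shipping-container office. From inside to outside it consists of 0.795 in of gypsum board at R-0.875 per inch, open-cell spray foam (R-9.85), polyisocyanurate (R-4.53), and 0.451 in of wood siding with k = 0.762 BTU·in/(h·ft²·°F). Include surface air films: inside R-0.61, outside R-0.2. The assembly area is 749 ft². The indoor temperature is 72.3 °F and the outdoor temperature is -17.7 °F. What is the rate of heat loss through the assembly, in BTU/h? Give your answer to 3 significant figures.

4090 BTU/h

0.795 × 0.875 = 0.6956
0.451/0.762 = 0.5919
R_total = 0.61 + 0.6956 + 9.85 + 4.53 + 0.5919 + 0.2 = 16.48 ft²·°F·h/BTU
Q = A·ΔT/R = 749 × (72.3 − (-17.7)) / 16.48 = 4091 BTU/h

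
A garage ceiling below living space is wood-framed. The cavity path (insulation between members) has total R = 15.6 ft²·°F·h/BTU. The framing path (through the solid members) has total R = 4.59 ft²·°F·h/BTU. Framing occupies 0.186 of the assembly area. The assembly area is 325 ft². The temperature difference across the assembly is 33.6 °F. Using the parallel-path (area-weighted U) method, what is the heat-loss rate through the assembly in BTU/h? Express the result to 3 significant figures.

1010 BTU/h

U_eff = 0.814/15.6 + 0.186/4.59 = 0.05218 + 0.04052 = 0.0927
R_eff = 1/U_eff = 10.79 ft²·°F·h/BTU
Q = 325 × 33.6 / 10.79 = 1012 BTU/h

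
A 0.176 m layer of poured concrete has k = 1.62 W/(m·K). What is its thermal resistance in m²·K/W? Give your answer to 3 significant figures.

0.109 m²·K/W

R = L/k = 0.176/1.62 = 0.1086 m²·K/W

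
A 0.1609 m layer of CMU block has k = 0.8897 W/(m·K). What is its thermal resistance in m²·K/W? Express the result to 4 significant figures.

0.1808 m²·K/W

R = L/k = 0.1609/0.8897 = 0.18085 m²·K/W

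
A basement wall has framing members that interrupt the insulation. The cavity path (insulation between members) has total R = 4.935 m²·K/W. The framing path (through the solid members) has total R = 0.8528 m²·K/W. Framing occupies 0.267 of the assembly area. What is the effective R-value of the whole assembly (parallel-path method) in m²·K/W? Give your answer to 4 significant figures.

U_eff = 0.733/4.935 + 0.267/0.8528 = 0.14853 + 0.31309 = 0.46162
R_eff = 1/U_eff = 2.1663 m²·K/W

2.166 m²·K/W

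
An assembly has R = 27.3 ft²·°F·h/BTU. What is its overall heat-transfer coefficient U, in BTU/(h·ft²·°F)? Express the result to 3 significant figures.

0.0366 BTU/(h·ft²·°F)

U = 1/R = 1/27.3 = 0.03663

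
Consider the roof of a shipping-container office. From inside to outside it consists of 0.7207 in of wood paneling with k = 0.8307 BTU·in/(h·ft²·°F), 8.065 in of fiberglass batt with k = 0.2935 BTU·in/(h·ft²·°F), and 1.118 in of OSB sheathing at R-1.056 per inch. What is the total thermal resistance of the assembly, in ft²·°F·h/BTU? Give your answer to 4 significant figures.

0.7207/0.8307 = 0.86758
8.065/0.2935 = 27.479
1.118 × 1.056 = 1.1806
R_total = 0.86758 + 27.479 + 1.1806 = 29.527 ft²·°F·h/BTU

29.53 ft²·°F·h/BTU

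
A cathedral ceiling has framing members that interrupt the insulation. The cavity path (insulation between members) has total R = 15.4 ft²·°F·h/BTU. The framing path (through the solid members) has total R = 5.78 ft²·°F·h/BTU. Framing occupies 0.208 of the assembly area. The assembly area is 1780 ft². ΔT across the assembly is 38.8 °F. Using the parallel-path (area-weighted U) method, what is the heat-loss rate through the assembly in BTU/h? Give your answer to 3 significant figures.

6040 BTU/h

U_eff = 0.792/15.4 + 0.208/5.78 = 0.05143 + 0.03599 = 0.08741
R_eff = 1/U_eff = 11.44 ft²·°F·h/BTU
Q = 1780 × 38.8 / 11.44 = 6037 BTU/h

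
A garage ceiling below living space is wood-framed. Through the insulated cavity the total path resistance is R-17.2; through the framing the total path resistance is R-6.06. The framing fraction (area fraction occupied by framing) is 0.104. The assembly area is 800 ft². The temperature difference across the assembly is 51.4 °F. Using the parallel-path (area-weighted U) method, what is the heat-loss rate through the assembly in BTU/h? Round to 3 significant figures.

U_eff = 0.896/17.2 + 0.104/6.06 = 0.05209 + 0.01716 = 0.06925
R_eff = 1/U_eff = 14.44 ft²·°F·h/BTU
Q = 800 × 51.4 / 14.44 = 2848 BTU/h

2850 BTU/h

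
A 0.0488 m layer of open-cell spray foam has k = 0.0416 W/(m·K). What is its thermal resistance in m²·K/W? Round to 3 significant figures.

R = L/k = 0.0488/0.0416 = 1.173 m²·K/W

1.17 m²·K/W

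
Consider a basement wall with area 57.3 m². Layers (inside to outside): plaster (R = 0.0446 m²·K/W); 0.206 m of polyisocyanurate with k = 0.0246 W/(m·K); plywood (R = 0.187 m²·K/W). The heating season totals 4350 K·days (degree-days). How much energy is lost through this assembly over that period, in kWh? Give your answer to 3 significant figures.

695 kWh

0.206/0.0246 = 8.374
R_total = 0.0446 + 8.374 + 0.187 = 8.606 m²·K/W
E = A × HDD × 24 / R / 1000 = 57.3 × 4350 × 24 / 8.606 / 1000 = 695.1 kWh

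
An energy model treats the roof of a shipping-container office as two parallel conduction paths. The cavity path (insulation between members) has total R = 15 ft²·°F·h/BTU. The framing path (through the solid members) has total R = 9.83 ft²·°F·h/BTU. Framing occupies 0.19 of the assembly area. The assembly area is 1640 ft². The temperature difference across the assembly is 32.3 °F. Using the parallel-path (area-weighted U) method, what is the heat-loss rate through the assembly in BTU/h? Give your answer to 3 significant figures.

U_eff = 0.81/15 + 0.19/9.83 = 0.054 + 0.01933 = 0.07333
R_eff = 1/U_eff = 13.64 ft²·°F·h/BTU
Q = 1640 × 32.3 / 13.64 = 3884 BTU/h

3880 BTU/h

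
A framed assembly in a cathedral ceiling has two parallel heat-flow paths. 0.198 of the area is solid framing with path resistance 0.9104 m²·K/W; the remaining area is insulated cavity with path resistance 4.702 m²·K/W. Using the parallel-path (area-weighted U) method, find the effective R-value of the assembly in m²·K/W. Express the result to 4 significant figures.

2.577 m²·K/W

U_eff = 0.802/4.702 + 0.198/0.9104 = 0.17057 + 0.21749 = 0.38805
R_eff = 1/U_eff = 2.577 m²·K/W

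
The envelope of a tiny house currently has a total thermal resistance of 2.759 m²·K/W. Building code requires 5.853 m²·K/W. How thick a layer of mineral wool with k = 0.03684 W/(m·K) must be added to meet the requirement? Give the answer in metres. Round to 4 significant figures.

ΔR = 5.853 − 2.759 = 3.094 m²·K/W
L = ΔR × k = 3.094 × 0.03684 = 0.11398 m

0.1140 m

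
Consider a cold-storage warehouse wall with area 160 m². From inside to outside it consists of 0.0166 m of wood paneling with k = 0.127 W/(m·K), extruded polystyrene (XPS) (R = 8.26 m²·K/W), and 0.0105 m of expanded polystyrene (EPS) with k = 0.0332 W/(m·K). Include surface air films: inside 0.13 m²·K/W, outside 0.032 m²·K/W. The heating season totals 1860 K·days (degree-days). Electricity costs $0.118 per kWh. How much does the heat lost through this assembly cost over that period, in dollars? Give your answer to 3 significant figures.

0.0166/0.127 = 0.1307
0.0105/0.0332 = 0.3163
R_total = 0.13 + 0.1307 + 8.26 + 0.3163 + 0.032 = 8.869 m²·K/W
E = A × HDD × 24 / R / 1000 = 160 × 1860 × 24 / 8.869 / 1000 = 805.3 kWh
Cost = 805.3 × 0.118 = $95.03

95.0 dollars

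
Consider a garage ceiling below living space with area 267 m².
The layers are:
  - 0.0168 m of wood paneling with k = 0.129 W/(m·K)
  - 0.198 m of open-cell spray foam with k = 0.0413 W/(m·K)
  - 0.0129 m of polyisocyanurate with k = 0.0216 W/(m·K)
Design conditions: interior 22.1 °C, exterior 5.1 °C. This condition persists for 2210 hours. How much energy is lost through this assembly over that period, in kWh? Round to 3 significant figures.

1820 kWh

0.0168/0.129 = 0.1302
0.198/0.0413 = 4.794
0.0129/0.0216 = 0.5972
R_total = 0.1302 + 4.794 + 0.5972 = 5.522 m²·K/W
Q = 267 × (22.1 − 5.1) / 5.522 = 822 W
E = 822 W × 2210 h / 1000 = 1817 kWh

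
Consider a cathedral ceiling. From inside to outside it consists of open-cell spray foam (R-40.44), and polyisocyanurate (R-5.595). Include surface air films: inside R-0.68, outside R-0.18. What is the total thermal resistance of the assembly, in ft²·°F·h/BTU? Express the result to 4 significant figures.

46.89 ft²·°F·h/BTU

R_total = 0.68 + 40.44 + 5.595 + 0.18 = 46.895 ft²·°F·h/BTU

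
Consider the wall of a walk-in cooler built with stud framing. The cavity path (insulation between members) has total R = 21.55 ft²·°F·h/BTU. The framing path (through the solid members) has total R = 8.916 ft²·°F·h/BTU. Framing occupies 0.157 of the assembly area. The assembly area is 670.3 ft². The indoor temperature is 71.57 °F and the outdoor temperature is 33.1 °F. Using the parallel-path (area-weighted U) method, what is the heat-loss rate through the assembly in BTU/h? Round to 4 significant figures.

U_eff = 0.843/21.55 + 0.157/8.916 = 0.039118 + 0.017609 = 0.056727
R_eff = 1/U_eff = 17.628 ft²·°F·h/BTU
Q = 670.3 × (71.57 − 33.1) / 17.628 = 1462.8 BTU/h

1463 BTU/h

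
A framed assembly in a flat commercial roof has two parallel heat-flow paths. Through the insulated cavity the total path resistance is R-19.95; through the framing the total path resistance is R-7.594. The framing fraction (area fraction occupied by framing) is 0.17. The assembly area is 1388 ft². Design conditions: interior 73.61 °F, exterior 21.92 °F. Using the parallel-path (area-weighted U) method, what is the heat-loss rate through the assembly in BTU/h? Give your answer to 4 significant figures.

U_eff = 0.83/19.95 + 0.17/7.594 = 0.041604 + 0.022386 = 0.06399
R_eff = 1/U_eff = 15.627 ft²·°F·h/BTU
Q = 1388 × (73.61 − 21.92) / 15.627 = 4591 BTU/h

4591 BTU/h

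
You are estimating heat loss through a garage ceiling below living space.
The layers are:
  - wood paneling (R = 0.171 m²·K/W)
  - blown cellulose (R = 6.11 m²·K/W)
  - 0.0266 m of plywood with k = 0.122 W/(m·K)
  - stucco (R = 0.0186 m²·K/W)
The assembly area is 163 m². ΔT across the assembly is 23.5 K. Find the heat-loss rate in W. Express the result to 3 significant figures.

588 W

0.0266/0.122 = 0.218
R_total = 0.171 + 6.11 + 0.218 + 0.0186 = 6.518 m²·K/W
Q = A·ΔT/R = 163 × 23.5 / 6.518 = 587.7 W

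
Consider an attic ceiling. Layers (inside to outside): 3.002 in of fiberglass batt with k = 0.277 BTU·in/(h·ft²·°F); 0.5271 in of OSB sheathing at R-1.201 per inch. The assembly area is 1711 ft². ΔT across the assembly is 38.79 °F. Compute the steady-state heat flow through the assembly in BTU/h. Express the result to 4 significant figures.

3.002/0.277 = 10.838
0.5271 × 1.201 = 0.63305
R_total = 10.838 + 0.63305 = 11.471 ft²·°F·h/BTU
Q = A·ΔT/R = 1711 × 38.79 / 11.471 = 5786.1 BTU/h

5786 BTU/h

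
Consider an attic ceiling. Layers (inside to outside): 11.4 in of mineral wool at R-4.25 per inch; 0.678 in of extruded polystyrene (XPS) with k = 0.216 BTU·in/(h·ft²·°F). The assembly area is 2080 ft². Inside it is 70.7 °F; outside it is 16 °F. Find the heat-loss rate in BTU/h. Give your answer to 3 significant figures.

11.4 × 4.25 = 48.45
0.678/0.216 = 3.139
R_total = 48.45 + 3.139 = 51.59 ft²·°F·h/BTU
Q = A·ΔT/R = 2080 × (70.7 − 16) / 51.59 = 2205 BTU/h

2210 BTU/h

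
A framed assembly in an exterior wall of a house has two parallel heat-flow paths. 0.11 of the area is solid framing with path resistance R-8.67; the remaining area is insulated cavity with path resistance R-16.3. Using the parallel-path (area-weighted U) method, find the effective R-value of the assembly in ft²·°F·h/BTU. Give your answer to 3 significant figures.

14.9 ft²·°F·h/BTU

U_eff = 0.89/16.3 + 0.11/8.67 = 0.0546 + 0.01269 = 0.06729
R_eff = 1/U_eff = 14.86 ft²·°F·h/BTU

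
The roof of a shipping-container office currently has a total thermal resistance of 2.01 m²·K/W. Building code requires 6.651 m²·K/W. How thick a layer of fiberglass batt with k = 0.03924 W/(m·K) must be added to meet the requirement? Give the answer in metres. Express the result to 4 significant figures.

0.1821 m

ΔR = 6.651 − 2.01 = 4.641 m²·K/W
L = ΔR × k = 4.641 × 0.03924 = 0.18211 m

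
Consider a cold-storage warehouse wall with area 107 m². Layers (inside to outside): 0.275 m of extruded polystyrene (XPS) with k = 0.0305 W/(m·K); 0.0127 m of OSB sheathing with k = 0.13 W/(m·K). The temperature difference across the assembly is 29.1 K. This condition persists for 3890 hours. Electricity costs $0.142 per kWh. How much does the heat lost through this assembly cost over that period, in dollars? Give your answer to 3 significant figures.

189 dollars

0.275/0.0305 = 9.016
0.0127/0.13 = 0.09769
R_total = 9.016 + 0.09769 = 9.114 m²·K/W
Q = 107 × 29.1 / 9.114 = 341.6 W
E = 341.6 W × 3890 h / 1000 = 1329 kWh
Cost = 1329 × 0.142 = $188.7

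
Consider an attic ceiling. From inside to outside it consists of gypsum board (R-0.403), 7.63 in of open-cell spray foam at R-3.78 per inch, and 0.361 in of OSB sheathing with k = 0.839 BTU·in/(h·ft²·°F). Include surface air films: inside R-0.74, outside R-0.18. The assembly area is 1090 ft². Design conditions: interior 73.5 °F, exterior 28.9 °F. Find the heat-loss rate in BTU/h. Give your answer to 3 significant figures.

7.63 × 3.78 = 28.84
0.361/0.839 = 0.4303
R_total = 0.74 + 0.403 + 28.84 + 0.4303 + 0.18 = 30.59 ft²·°F·h/BTU
Q = A·ΔT/R = 1090 × (73.5 − 28.9) / 30.59 = 1589 BTU/h

1590 BTU/h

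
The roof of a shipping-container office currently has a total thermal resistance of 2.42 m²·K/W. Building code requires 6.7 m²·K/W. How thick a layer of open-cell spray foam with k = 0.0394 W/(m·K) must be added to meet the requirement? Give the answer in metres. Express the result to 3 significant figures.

0.169 m

ΔR = 6.7 − 2.42 = 4.28 m²·K/W
L = ΔR × k = 4.28 × 0.0394 = 0.1686 m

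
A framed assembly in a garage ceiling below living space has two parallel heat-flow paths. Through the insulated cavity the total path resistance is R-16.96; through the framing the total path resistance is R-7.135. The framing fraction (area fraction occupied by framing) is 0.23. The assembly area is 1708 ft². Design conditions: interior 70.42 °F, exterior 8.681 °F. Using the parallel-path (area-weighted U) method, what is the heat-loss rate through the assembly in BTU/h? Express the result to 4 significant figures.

U_eff = 0.77/16.96 + 0.23/7.135 = 0.045401 + 0.032235 = 0.077636
R_eff = 1/U_eff = 12.881 ft²·°F·h/BTU
Q = 1708 × (70.42 − 8.681) / 12.881 = 8186.8 BTU/h

8187 BTU/h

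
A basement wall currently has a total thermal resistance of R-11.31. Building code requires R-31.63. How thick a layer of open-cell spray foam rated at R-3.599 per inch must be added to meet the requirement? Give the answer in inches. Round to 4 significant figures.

5.646 in

ΔR = 31.63 − 11.31 = 20.32 ft²·°F·h/BTU
L = ΔR / (R/in) = 20.32/3.599 = 5.646 in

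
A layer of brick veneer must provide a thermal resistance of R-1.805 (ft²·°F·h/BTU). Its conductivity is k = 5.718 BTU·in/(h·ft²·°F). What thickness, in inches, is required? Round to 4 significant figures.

L = R × k = 1.805 × 5.718 = 10.321 in

10.32 in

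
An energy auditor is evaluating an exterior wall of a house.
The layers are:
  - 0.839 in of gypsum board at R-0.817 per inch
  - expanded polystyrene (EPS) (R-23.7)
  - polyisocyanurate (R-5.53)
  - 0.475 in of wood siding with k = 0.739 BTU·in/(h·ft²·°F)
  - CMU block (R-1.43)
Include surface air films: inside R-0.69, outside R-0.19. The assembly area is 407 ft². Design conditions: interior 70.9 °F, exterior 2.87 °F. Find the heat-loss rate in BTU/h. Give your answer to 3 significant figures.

842 BTU/h

0.839 × 0.817 = 0.6855
0.475/0.739 = 0.6428
R_total = 0.69 + 0.6855 + 23.7 + 5.53 + 0.6428 + 1.43 + 0.19 = 32.87 ft²·°F·h/BTU
Q = A·ΔT/R = 407 × (70.9 − 2.87) / 32.87 = 842.4 BTU/h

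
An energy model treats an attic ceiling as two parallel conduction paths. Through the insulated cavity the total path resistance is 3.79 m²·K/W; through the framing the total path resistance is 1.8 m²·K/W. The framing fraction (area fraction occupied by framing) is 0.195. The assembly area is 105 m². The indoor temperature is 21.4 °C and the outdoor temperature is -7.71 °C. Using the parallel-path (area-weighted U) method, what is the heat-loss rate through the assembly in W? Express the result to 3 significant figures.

980 W

U_eff = 0.805/3.79 + 0.195/1.8 = 0.2124 + 0.1083 = 0.3207
R_eff = 1/U_eff = 3.118 m²·K/W
Q = 105 × (21.4 − (-7.71)) / 3.118 = 980.3 W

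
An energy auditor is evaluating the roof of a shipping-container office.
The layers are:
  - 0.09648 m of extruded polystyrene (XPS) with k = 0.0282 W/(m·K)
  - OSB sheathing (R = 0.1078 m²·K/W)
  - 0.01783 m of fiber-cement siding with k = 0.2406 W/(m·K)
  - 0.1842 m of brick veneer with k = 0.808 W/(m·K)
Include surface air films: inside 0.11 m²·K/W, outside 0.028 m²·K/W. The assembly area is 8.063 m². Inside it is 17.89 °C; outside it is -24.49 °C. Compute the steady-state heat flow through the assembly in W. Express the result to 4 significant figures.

86.09 W

0.09648/0.0282 = 3.4213
0.01783/0.2406 = 0.074106
0.1842/0.808 = 0.22797
R_total = 0.11 + 3.4213 + 0.1078 + 0.074106 + 0.22797 + 0.028 = 3.9692 m²·K/W
Q = A·ΔT/R = 8.063 × (17.89 − (-24.49)) / 3.9692 = 86.091 W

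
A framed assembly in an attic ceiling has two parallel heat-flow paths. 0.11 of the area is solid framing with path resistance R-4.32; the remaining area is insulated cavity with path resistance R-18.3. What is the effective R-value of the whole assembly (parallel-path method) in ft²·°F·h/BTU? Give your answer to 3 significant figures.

13.5 ft²·°F·h/BTU

U_eff = 0.89/18.3 + 0.11/4.32 = 0.04863 + 0.02546 = 0.0741
R_eff = 1/U_eff = 13.5 ft²·°F·h/BTU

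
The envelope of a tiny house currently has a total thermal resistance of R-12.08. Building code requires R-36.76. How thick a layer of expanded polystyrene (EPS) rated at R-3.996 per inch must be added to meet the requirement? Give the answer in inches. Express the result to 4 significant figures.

ΔR = 36.76 − 12.08 = 24.68 ft²·°F·h/BTU
L = ΔR / (R/in) = 24.68/3.996 = 6.1762 in

6.176 in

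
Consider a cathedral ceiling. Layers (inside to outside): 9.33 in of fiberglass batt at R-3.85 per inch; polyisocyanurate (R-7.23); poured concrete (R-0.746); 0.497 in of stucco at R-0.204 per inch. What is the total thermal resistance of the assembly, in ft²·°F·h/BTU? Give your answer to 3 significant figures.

44.0 ft²·°F·h/BTU

9.33 × 3.85 = 35.92
0.497 × 0.204 = 0.1014
R_total = 35.92 + 7.23 + 0.746 + 0.1014 = 44 ft²·°F·h/BTU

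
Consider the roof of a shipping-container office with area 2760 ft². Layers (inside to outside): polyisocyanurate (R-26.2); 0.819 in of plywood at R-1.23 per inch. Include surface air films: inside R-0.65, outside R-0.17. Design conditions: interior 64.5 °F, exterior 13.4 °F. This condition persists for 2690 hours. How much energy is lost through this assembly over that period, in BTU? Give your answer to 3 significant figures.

0.819 × 1.23 = 1.007
R_total = 0.65 + 26.2 + 1.007 + 0.17 = 28.03 ft²·°F·h/BTU
Q = 2760 × (64.5 − 13.4) / 28.03 = 5032 BTU/h
E = 5032 × 2690 = 13540000 BTU

13500000 BTU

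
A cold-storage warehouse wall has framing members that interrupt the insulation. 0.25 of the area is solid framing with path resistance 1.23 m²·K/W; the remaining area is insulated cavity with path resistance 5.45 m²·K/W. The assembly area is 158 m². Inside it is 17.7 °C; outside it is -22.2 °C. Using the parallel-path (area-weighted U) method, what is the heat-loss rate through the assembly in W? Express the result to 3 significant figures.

U_eff = 0.75/5.45 + 0.25/1.23 = 0.1376 + 0.2033 = 0.3409
R_eff = 1/U_eff = 2.934 m²·K/W
Q = 158 × (17.7 − (-22.2)) / 2.934 = 2149 W

2150 W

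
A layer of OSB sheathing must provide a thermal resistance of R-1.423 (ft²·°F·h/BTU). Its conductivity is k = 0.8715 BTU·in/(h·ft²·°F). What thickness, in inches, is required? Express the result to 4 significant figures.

1.240 in

L = R × k = 1.423 × 0.8715 = 1.2401 in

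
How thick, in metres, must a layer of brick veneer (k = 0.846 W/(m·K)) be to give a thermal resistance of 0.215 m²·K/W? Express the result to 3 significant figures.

0.182 m

L = R·k = 0.215 × 0.846 = 0.1819 m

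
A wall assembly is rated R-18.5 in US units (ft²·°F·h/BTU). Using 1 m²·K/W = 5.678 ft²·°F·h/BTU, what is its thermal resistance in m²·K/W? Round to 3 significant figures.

3.26 m²·K/W

R_SI = 18.5/5.678 = 3.258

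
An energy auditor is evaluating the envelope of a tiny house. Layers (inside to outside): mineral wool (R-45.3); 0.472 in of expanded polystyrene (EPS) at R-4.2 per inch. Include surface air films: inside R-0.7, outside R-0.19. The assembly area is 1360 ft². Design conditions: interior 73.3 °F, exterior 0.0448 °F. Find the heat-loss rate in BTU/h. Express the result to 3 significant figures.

0.472 × 4.2 = 1.982
R_total = 0.7 + 45.3 + 1.982 + 0.19 = 48.17 ft²·°F·h/BTU
Q = A·ΔT/R = 1360 × (73.3 − 0.0448) / 48.17 = 2068 BTU/h

2070 BTU/h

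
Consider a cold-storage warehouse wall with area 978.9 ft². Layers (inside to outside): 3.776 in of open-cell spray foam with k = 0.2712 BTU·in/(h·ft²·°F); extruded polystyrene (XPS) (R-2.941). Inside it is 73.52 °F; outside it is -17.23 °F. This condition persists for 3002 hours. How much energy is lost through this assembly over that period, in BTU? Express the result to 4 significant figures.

3.776/0.2712 = 13.923
R_total = 13.923 + 2.941 = 16.864 ft²·°F·h/BTU
Q = 978.9 × (73.52 − (-17.23)) / 16.864 = 5267.6 BTU/h
E = 5267.6 × 3002 = 15813000 BTU

15810000 BTU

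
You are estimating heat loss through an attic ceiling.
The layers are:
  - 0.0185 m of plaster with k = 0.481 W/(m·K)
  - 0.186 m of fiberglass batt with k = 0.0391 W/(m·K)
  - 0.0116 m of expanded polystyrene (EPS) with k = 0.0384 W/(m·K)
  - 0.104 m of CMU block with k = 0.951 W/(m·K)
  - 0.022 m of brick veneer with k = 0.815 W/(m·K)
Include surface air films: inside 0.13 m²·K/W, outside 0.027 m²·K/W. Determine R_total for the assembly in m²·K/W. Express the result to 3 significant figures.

5.39 m²·K/W

0.0185/0.481 = 0.03846
0.186/0.0391 = 4.757
0.0116/0.0384 = 0.3021
0.104/0.951 = 0.1094
0.022/0.815 = 0.02699
R_total = 0.13 + 0.03846 + 4.757 + 0.3021 + 0.1094 + 0.02699 + 0.027 = 5.391 m²·K/W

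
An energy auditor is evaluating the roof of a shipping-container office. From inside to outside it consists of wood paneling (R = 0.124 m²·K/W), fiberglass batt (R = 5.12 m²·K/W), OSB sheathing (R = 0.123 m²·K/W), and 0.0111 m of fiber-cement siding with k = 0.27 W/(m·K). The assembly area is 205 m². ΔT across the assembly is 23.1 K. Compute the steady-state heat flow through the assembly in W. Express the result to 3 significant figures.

876 W

0.0111/0.27 = 0.04111
R_total = 0.124 + 5.12 + 0.123 + 0.04111 = 5.408 m²·K/W
Q = A·ΔT/R = 205 × 23.1 / 5.408 = 875.6 W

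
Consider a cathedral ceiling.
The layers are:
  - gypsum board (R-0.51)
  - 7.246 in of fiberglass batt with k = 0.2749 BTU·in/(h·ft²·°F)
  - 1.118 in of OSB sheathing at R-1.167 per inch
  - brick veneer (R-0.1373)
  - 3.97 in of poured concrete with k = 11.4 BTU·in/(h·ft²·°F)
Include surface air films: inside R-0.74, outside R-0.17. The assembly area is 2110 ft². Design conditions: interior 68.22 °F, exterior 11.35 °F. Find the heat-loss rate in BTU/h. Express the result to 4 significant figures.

4058 BTU/h

7.246/0.2749 = 26.359
1.118 × 1.167 = 1.3047
3.97/11.4 = 0.34825
R_total = 0.74 + 0.51 + 26.359 + 1.3047 + 0.1373 + 0.34825 + 0.17 = 29.569 ft²·°F·h/BTU
Q = A·ΔT/R = 2110 × (68.22 − 11.35) / 29.569 = 4058.2 BTU/h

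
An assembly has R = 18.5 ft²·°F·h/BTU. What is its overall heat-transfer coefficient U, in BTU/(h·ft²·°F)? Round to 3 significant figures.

U = 1/R = 1/18.5 = 0.05405

0.0541 BTU/(h·ft²·°F)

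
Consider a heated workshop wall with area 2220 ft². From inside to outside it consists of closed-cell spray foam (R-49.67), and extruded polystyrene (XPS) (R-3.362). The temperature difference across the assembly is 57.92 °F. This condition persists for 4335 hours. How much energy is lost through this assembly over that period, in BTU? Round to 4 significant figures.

10510000 BTU

R_total = 49.67 + 3.362 = 53.032 ft²·°F·h/BTU
Q = 2220 × 57.92 / 53.032 = 2424.6 BTU/h
E = 2424.6 × 4335 = 10511000 BTU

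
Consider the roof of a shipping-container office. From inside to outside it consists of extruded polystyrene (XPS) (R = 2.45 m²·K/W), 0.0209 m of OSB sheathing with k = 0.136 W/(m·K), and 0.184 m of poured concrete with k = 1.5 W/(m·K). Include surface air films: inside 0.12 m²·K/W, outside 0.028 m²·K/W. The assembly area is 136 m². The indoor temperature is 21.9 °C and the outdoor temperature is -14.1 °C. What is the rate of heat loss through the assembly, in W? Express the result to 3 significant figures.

1700 W

0.0209/0.136 = 0.1537
0.184/1.5 = 0.1227
R_total = 0.12 + 2.45 + 0.1537 + 0.1227 + 0.028 = 2.874 m²·K/W
Q = A·ΔT/R = 136 × (21.9 − (-14.1)) / 2.874 = 1703 W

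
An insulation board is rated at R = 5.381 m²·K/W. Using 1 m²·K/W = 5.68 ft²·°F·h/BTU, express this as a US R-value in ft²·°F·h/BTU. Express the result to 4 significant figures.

R_US = 5.381 × 5.68 = 30.564

30.56 ft²·°F·h/BTU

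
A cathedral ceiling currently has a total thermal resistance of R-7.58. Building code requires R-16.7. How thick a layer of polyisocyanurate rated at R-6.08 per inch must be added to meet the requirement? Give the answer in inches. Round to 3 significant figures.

1.50 in

ΔR = 16.7 − 7.58 = 9.12 ft²·°F·h/BTU
L = ΔR / (R/in) = 9.12/6.08 = 1.5 in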